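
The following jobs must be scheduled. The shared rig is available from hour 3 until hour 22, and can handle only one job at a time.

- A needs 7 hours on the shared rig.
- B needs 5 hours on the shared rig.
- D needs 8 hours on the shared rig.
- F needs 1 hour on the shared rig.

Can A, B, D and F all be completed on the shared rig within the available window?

The shared rig window is 22 − 3 = 19 hours.
Running back to back, the jobs need 7 + 5 + 8 + 1 = 21 hours on the shared rig.
Since 21 > 19, they cannot all fit.

No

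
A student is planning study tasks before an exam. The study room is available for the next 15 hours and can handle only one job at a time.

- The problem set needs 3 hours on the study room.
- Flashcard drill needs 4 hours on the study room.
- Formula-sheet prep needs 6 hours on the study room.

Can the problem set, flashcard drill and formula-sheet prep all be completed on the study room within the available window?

Running back to back, the jobs need 3 + 4 + 6 = 13 hours on the study room.
Since 13 ≤ 15, they fit within the window.

Yes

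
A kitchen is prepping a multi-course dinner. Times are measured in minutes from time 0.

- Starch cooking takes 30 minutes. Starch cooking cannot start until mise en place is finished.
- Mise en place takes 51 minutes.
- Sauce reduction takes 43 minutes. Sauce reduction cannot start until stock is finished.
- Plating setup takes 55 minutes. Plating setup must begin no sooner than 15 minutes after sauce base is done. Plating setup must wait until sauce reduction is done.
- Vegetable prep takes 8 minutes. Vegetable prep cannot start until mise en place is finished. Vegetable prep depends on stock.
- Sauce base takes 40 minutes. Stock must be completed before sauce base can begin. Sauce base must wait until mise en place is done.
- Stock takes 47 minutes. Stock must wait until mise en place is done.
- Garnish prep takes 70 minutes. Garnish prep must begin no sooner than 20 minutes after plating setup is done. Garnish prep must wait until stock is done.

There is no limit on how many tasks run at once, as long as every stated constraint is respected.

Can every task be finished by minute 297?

Mise en place can start immediately at minute 0; it finishes at minute 51.
Starch cooking cannot begin until mise en place (finishes minute 51). It runs from minute 51 to 51 + 30 = minute 81.
Stock waits on mise en place (finishes minute 51), so it starts at minute 51 and finishes at 51 + 47 = minute 98.
After stock (finishes minute 98), sauce reduction can start at minute 98 and finishes at minute 141.
For vegetable prep: mise en place (finishes minute 51); stock (finishes minute 98). Taking the maximum gives a start of minute 98, and it finishes at 98 + 8 = minute 106.
For sauce base: stock (finishes minute 98); mise en place (finishes minute 51). Taking the maximum gives a start of minute 98, and it finishes at 98 + 40 = minute 138.
Plating setup cannot start until sauce base (finishes minute 138, plus 15-minute gap → minute 153); sauce reduction (finishes minute 141). The controlling bound is minute 153, so plating setup finishes at 153 + 55 = minute 208.
Garnish prep needs all of plating setup (finishes minute 208, plus 20-minute gap → minute 228); stock (finishes minute 98). That puts its earliest start at minute 228; it finishes at 228 + 70 = minute 298.
The earliest everything can be done is minute 298, which is after the deadline of 297, so it is not possible.

No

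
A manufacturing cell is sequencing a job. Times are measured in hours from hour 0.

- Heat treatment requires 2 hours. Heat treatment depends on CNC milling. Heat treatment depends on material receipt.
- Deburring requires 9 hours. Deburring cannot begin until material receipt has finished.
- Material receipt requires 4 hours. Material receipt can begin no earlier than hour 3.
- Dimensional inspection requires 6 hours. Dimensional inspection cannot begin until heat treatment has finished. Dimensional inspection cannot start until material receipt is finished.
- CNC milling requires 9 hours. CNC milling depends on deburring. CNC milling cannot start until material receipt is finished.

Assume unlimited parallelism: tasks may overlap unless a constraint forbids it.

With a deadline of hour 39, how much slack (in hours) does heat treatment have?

6

Material receipt waits on its own release at hour 3, so it starts at hour 3 and finishes at 3 + 4 = hour 7.
Deburring cannot begin until material receipt (finishes hour 7). It runs from hour 7 to 7 + 9 = hour 16.
CNC milling cannot start until deburring (finishes hour 16); material receipt (finishes hour 7). The controlling bound is hour 16, so CNC milling finishes at 16 + 9 = hour 25.
Heat treatment has to wait for CNC milling (finishes hour 25); material receipt (finishes hour 7). The latest of these is hour 25, so heat treatment runs hour 25 to 25 + 2 = hour 27.

Working backward from the deadline:
Dimensional inspection has no dependents, so it just needs to finish by hour 39. Starting by 39 − 6 = hour 33 achieves that.
Since dimensional inspection (must start by hour 33) depends on it, heat treatment must finish by hour 33. Backing off its 2-hour duration gives a latest start of hour 31.
So heat treatment can start as early as hour 25 and as late as hour 31, giving 31 − 25 = 6 hours of slack.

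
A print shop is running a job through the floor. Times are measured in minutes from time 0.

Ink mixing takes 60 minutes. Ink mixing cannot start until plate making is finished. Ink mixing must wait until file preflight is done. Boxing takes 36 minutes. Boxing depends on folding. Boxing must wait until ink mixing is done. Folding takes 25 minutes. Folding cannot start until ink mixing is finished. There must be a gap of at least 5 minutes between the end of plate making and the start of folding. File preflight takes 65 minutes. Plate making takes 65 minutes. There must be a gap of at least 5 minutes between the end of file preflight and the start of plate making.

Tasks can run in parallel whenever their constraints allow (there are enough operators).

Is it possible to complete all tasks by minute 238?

No

File preflight has no prerequisites, so it starts at minute 0 and finishes at minute 65.
After file preflight (finishes minute 65, plus 5-minute gap → minute 70), plate making can start at minute 70 and finishes at minute 135.
Ink mixing cannot start until plate making (finishes minute 135); file preflight (finishes minute 65). The controlling bound is minute 135, so ink mixing finishes at 135 + 60 = minute 195.
Folding has to wait for ink mixing (finishes minute 195); plate making (finishes minute 135, plus 5-minute gap → minute 140). The latest of these is minute 195, so folding runs minute 195 to 195 + 25 = minute 220.
Boxing needs all of folding (finishes minute 220); ink mixing (finishes minute 195). That puts its earliest start at minute 220; it finishes at 220 + 36 = minute 256.
The earliest everything can be done is minute 256, which is after the deadline of 238, so it is not possible.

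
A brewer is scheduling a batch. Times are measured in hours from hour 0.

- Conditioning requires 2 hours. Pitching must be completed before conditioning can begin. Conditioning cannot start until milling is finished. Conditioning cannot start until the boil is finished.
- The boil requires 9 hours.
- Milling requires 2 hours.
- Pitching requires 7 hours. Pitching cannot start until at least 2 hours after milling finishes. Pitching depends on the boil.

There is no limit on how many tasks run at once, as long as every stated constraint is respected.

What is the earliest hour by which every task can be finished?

The boil has no prerequisites, so it starts at hour 0 and finishes at hour 9.
Nothing blocks milling, so it runs from hour 0 to hour 2.
Pitching has to wait for milling (finishes hour 2, plus 2-hour gap → hour 4); the boil (finishes hour 9). The latest of these is hour 9, so pitching runs hour 9 to 9 + 7 = hour 16.
Conditioning needs all of pitching (finishes hour 16); milling (finishes hour 2); the boil (finishes hour 9). That puts its earliest start at hour 16; it finishes at 16 + 2 = hour 18.
All tasks are finished once the last one completes. Finish times: Milling at 2, The boil at 9, Pitching at 16, Conditioning at 18. The latest is hour 18.

18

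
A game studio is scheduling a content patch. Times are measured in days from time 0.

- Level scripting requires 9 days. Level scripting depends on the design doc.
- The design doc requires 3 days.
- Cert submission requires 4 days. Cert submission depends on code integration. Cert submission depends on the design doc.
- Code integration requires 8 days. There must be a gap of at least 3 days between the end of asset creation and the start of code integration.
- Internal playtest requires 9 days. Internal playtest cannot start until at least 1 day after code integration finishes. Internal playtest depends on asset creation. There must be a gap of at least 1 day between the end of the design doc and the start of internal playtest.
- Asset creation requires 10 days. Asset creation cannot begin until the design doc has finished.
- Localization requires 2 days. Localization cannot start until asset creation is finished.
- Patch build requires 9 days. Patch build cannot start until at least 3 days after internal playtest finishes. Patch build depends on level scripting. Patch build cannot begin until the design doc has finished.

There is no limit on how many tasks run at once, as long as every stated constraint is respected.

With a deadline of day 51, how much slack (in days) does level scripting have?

The design doc can start immediately at day 0; it finishes at day 3.
Level scripting cannot begin until the design doc (finishes day 3). It runs from day 3 to 3 + 9 = day 12.

Working backward from the deadline:
To finish by day 51, patch build (duration 9) must start no later than day 42.
Level scripting must finish before patch build (must start by day 42). With a 9-day duration, level scripting must start by 42 − 9 = day 33.
So level scripting can start as early as day 3 and as late as day 33, giving 33 − 3 = 30 days of slack.

30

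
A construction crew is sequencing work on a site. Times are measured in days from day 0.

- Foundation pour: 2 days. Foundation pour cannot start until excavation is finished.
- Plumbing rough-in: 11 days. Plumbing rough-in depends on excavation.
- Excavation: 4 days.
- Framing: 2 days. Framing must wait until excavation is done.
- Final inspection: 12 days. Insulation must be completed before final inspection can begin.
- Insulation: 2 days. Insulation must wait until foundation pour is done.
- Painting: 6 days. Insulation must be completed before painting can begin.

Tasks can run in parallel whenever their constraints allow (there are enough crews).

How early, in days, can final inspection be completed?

Excavation can start immediately at day 0; it finishes at day 4.
After excavation (finishes day 4), foundation pour can start at day 4 and finishes at day 6.
Insulation cannot begin until foundation pour (finishes day 6). It runs from day 6 to 6 + 2 = day 8.
After insulation (finishes day 8), final inspection can start at day 8 and finishes at day 20.

20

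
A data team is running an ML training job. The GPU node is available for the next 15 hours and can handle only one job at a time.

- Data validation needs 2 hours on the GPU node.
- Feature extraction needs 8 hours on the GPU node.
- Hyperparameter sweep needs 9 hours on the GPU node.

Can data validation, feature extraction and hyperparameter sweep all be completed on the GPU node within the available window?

Running back to back, the jobs need 2 + 8 + 9 = 19 hours on the GPU node.
Since 19 > 15, they cannot all fit.

No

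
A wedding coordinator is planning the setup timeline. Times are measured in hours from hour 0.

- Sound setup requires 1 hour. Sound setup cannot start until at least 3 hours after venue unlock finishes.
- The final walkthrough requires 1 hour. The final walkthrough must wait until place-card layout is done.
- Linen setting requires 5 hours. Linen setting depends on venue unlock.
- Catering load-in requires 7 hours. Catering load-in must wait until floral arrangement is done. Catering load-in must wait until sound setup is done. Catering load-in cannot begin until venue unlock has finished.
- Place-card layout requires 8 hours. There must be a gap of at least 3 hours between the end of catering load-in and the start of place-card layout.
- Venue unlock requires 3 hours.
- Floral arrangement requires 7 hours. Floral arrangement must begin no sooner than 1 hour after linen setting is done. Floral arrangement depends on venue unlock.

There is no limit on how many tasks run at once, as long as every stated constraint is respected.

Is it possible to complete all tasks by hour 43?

Yes

Venue unlock has no prerequisites, so it starts at hour 0 and finishes at hour 3.
Sound setup cannot begin until venue unlock (finishes hour 3, plus 3-hour gap → hour 6). It runs from hour 6 to 6 + 1 = hour 7.
Linen setting cannot begin until venue unlock (finishes hour 3). It runs from hour 3 to 3 + 5 = hour 8.
Floral arrangement needs all of linen setting (finishes hour 8, plus 1-hour gap → hour 9); venue unlock (finishes hour 3). That puts its earliest start at hour 9; it finishes at 9 + 7 = hour 16.
Catering load-in needs all of floral arrangement (finishes hour 16); sound setup (finishes hour 7); venue unlock (finishes hour 3). That puts its earliest start at hour 16; it finishes at 16 + 7 = hour 23.
After catering load-in (finishes hour 23, plus 3-hour gap → hour 26), place-card layout can start at hour 26 and finishes at hour 34.
After place-card layout (finishes hour 34), the final walkthrough can start at hour 34 and finishes at hour 35.
Every task is finished by hour 35, which is no later than the deadline of 43, so the schedule is feasible.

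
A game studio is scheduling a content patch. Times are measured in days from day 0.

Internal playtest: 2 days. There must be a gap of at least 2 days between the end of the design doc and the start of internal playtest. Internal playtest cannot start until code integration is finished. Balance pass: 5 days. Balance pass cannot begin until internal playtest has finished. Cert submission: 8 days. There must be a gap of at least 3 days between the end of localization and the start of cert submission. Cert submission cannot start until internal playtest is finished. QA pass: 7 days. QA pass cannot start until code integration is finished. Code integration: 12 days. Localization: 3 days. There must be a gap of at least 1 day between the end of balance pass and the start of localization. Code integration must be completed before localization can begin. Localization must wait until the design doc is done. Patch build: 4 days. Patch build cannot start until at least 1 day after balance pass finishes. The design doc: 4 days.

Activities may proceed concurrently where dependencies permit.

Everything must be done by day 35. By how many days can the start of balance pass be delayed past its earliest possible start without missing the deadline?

Code integration can start immediately at day 0; it finishes at day 12.
Nothing blocks the design doc, so it runs from day 0 to day 4.
Internal playtest cannot start until the design doc (finishes day 4, plus 2-day gap → day 6); code integration (finishes day 12). The controlling bound is day 12, so internal playtest finishes at 12 + 2 = day 14.
Balance pass cannot begin until internal playtest (finishes day 14). It runs from day 14 to 14 + 5 = day 19.

Working backward from the deadline:
Cert submission has no dependents, so it just needs to finish by day 35. Starting by 35 − 8 = day 27 achieves that.
Localization feeds into cert submission (must start by day 27, minus 3-day gap → day 24); so localization must finish by day 24 and therefore start by day 21.
Patch build has no dependents, so it just needs to finish by day 35. Starting by 35 − 4 = day 31 achieves that.
Balance pass feeds localization (must start by day 21, minus 1-day gap → day 20); patch build (must start by day 31, minus 1-day gap → day 30). Taking the minimum, balance pass must finish by day 20 and start by 20 − 5 = day 15.
So balance pass can start as early as day 14 and as late as day 15, giving 15 − 14 = 1 day of slack.

1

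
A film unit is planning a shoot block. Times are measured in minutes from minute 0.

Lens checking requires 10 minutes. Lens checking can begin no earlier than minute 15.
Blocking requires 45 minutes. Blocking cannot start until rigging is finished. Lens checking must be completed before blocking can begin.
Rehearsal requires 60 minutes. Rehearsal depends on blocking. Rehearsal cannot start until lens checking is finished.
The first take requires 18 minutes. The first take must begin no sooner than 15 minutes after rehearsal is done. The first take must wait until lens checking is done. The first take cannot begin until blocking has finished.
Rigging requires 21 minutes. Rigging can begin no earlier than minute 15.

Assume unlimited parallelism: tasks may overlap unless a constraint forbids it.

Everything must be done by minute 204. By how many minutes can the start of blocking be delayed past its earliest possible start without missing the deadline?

Lens checking cannot begin until its own release at minute 15. It runs from minute 15 to 15 + 10 = minute 25.
After its own release at minute 15, rigging can start at minute 15 and finishes at minute 36.
Blocking has to wait for rigging (finishes minute 36); lens checking (finishes minute 25). The latest of these is minute 36, so blocking runs minute 36 to 36 + 45 = minute 81.

Working backward from the deadline:
The first take must finish by minute 204; it takes 18 minutes, so it must start by 204 − 18 = minute 186.
Rehearsal has to be done before the first take (must start by minute 186, minus 15-minute gap → minute 171). That means finishing by minute 171, i.e. starting by 171 − 60 = minute 111.
For blocking: rehearsal (must start by minute 111); the first take (must start by minute 186). The most restrictive is minute 111; with a 45-minute duration, blocking must start by minute 66.
So blocking can start as early as minute 36 and as late as minute 66, giving 66 − 36 = 30 minutes of slack.

30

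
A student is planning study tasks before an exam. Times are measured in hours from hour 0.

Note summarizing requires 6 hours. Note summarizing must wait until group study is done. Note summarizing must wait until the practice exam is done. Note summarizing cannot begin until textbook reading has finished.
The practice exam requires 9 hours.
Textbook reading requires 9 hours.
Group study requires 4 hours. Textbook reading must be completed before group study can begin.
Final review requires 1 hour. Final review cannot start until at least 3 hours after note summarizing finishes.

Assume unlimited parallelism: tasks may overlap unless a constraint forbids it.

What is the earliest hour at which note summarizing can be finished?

The practice exam can start immediately at hour 0; it finishes at hour 9.
Textbook reading has no prerequisites, so it starts at hour 0 and finishes at hour 9.
After textbook reading (finishes hour 9), group study can start at hour 9 and finishes at hour 13.
Note summarizing needs all of group study (finishes hour 13); the practice exam (finishes hour 9); textbook reading (finishes hour 9). That puts its earliest start at hour 13; it finishes at 13 + 6 = hour 19.

19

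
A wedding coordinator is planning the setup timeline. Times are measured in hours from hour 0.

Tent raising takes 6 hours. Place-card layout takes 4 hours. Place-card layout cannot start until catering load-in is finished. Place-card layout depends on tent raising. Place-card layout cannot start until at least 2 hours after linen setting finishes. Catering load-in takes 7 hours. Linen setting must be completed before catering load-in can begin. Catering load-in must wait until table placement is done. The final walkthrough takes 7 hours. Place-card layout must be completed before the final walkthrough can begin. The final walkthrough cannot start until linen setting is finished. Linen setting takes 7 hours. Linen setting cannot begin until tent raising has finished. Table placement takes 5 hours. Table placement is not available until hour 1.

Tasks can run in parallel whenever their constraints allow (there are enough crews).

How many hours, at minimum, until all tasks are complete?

31

Table placement cannot begin until its own release at hour 1. It runs from hour 1 to 1 + 5 = hour 6.
Tent raising has no prerequisites, so it starts at hour 0 and finishes at hour 6.
Linen setting waits on tent raising (finishes hour 6), so it starts at hour 6 and finishes at 6 + 7 = hour 13.
Catering load-in has to wait for linen setting (finishes hour 13); table placement (finishes hour 6). The latest of these is hour 13, so catering load-in runs hour 13 to 13 + 7 = hour 20.
Place-card layout cannot start until catering load-in (finishes hour 20); tent raising (finishes hour 6); linen setting (finishes hour 13, plus 2-hour gap → hour 15). The controlling bound is hour 20, so place-card layout finishes at 20 + 4 = hour 24.
The final walkthrough has to wait for place-card layout (finishes hour 24); linen setting (finishes hour 13). The latest of these is hour 24, so the final walkthrough runs hour 24 to 24 + 7 = hour 31.
All tasks are finished once the last one completes. Finish times: Tent raising at 6, Table placement at 6, Linen setting at 13, Catering load-in at 20, Place-card layout at 24, The final walkthrough at 31. The latest is hour 31.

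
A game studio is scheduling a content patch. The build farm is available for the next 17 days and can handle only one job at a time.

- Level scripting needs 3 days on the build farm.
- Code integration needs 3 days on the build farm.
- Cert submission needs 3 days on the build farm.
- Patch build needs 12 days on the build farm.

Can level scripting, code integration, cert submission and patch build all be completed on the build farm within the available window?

No

Running back to back, the jobs need 3 + 3 + 3 + 12 = 21 days on the build farm.
Since 21 > 17, they cannot all fit.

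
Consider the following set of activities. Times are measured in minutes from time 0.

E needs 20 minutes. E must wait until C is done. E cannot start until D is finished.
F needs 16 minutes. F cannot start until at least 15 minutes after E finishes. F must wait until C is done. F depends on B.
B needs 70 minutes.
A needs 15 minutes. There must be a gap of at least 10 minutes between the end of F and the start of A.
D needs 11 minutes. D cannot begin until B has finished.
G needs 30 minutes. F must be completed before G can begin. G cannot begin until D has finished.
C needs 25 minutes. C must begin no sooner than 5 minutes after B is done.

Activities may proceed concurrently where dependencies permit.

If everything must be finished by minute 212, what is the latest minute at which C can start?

106

A must finish by minute 212; it takes 15 minutes, so it must start by 212 − 15 = minute 197.
G must finish by minute 212; it takes 30 minutes, so it must start by 212 − 30 = minute 182.
F feeds A (must start by minute 197, minus 10-minute gap → minute 187); G (must start by minute 182). Taking the minimum, F must finish by minute 182 and start by 182 − 16 = minute 166.
E must finish before F (must start by minute 166, minus 15-minute gap → minute 151). With a 20-minute duration, E must start by 151 − 20 = minute 131.
C has several dependents: E (must start by minute 131); F (must start by minute 166). The earliest of those limits is minute 131, so C must start by 131 − 25 = minute 106.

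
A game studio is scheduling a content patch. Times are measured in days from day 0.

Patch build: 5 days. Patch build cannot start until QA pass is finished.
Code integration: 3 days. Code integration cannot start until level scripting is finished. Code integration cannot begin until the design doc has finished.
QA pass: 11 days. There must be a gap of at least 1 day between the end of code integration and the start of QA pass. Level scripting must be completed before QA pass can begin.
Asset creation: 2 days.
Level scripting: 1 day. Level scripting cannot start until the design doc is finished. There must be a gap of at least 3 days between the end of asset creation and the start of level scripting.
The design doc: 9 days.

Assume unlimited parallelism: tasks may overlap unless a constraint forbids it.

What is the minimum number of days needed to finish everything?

30

Asset creation can start immediately at day 0; it finishes at day 2.
Nothing blocks the design doc, so it runs from day 0 to day 9.
Level scripting has to wait for the design doc (finishes day 9); asset creation (finishes day 2, plus 3-day gap → day 5). The latest of these is day 9, so level scripting runs day 9 to 9 + 1 = day 10.
Code integration cannot start until level scripting (finishes day 10); the design doc (finishes day 9). The controlling bound is day 10, so code integration finishes at 10 + 3 = day 13.
For QA pass: code integration (finishes day 13, plus 1-day gap → day 14); level scripting (finishes day 10). Taking the maximum gives a start of day 14, and it finishes at 14 + 11 = day 25.
After QA pass (finishes day 25), patch build can start at day 25 and finishes at day 30.
All tasks are finished once the last one completes. Finish times: The design doc at 9, Asset creation at 2, Level scripting at 10, Code integration at 13, QA pass at 25, Patch build at 30. The latest is day 30.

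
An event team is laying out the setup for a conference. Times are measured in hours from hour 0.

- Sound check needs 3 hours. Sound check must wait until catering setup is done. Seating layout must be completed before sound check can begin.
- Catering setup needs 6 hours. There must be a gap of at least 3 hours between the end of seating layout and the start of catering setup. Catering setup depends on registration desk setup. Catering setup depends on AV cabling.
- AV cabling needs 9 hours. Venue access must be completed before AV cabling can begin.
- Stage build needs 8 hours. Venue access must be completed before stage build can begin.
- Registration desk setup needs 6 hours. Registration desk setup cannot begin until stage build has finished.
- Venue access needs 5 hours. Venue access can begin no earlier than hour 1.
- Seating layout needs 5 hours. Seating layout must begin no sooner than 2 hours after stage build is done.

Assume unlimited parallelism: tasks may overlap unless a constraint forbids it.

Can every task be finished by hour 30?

No

After its own release at hour 1, venue access can start at hour 1 and finishes at hour 6.
After venue access (finishes hour 6), AV cabling can start at hour 6 and finishes at hour 15.
Stage build waits on venue access (finishes hour 6), so it starts at hour 6 and finishes at 6 + 8 = hour 14.
Registration desk setup waits on stage build (finishes hour 14), so it starts at hour 14 and finishes at 14 + 6 = hour 20.
Seating layout waits on stage build (finishes hour 14, plus 2-hour gap → hour 16), so it starts at hour 16 and finishes at 16 + 5 = hour 21.
Catering setup has to wait for seating layout (finishes hour 21, plus 3-hour gap → hour 24); registration desk setup (finishes hour 20); AV cabling (finishes hour 15). The latest of these is hour 24, so catering setup runs hour 24 to 24 + 6 = hour 30.
Sound check needs all of catering setup (finishes hour 30); seating layout (finishes hour 21). That puts its earliest start at hour 30; it finishes at 30 + 3 = hour 33.
The earliest everything can be done is hour 33, which is after the deadline of 30, so it is not possible.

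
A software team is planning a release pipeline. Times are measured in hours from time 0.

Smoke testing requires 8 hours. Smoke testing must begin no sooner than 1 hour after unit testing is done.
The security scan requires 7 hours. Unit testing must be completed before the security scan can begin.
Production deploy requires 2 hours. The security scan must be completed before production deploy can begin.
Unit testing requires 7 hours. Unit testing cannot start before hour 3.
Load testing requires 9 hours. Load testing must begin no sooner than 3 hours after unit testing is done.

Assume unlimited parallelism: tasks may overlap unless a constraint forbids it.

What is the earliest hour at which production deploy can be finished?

19

After its own release at hour 3, unit testing can start at hour 3 and finishes at hour 10.
The security scan waits on unit testing (finishes hour 10), so it starts at hour 10 and finishes at 10 + 7 = hour 17.
After the security scan (finishes hour 17), production deploy can start at hour 17 and finishes at hour 19.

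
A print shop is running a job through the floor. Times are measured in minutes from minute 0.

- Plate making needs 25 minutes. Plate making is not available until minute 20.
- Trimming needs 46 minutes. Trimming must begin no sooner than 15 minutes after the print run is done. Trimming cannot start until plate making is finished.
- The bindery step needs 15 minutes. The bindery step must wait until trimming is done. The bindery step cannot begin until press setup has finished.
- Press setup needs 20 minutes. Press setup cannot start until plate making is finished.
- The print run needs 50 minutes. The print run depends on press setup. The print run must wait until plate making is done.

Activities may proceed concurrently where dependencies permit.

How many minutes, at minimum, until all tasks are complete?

191

Plate making cannot begin until its own release at minute 20. It runs from minute 20 to 20 + 25 = minute 45.
Press setup cannot begin until plate making (finishes minute 45). It runs from minute 45 to 45 + 20 = minute 65.
The print run cannot start until press setup (finishes minute 65); plate making (finishes minute 45). The controlling bound is minute 65, so the print run finishes at 65 + 50 = minute 115.
Trimming has to wait for the print run (finishes minute 115, plus 15-minute gap → minute 130); plate making (finishes minute 45). The latest of these is minute 130, so trimming runs minute 130 to 130 + 46 = minute 176.
The bindery step needs all of trimming (finishes minute 176); press setup (finishes minute 65). That puts its earliest start at minute 176; it finishes at 176 + 15 = minute 191.
All tasks are finished once the last one completes. Finish times: Plate making at 45, Press setup at 65, The print run at 115, Trimming at 176, The bindery step at 191. The latest is minute 191.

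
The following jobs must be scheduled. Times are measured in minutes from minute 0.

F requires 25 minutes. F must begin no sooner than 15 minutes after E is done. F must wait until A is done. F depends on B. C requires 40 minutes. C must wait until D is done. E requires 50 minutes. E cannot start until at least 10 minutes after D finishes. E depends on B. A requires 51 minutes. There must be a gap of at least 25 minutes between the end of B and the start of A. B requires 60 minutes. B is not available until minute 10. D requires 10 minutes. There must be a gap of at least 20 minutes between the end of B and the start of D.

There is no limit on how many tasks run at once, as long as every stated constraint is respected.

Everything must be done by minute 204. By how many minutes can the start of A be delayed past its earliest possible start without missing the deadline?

B cannot begin until its own release at minute 10. It runs from minute 10 to 10 + 60 = minute 70.
A cannot begin until B (finishes minute 70, plus 25-minute gap → minute 95). It runs from minute 95 to 95 + 51 = minute 146.

Working backward from the deadline:
To finish by minute 204, F (duration 25) must start no later than minute 179.
A has to be done before F (must start by minute 179). That means finishing by minute 179, i.e. starting by 179 − 51 = minute 128.
So A can start as early as minute 95 and as late as minute 128, giving 128 − 95 = 33 minutes of slack.

33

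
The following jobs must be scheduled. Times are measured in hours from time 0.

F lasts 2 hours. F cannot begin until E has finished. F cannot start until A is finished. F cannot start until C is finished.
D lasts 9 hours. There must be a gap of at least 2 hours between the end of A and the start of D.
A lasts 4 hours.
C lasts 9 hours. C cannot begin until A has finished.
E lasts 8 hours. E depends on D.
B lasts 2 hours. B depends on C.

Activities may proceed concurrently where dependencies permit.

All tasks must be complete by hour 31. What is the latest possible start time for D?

12

F has no dependents, so it just needs to finish by hour 31. Starting by 31 − 2 = hour 29 achieves that.
E has to be done before F (must start by hour 29). That means finishing by hour 29, i.e. starting by 29 − 8 = hour 21.
D has to be done before E (must start by hour 21). That means finishing by hour 21, i.e. starting by 21 − 9 = hour 12.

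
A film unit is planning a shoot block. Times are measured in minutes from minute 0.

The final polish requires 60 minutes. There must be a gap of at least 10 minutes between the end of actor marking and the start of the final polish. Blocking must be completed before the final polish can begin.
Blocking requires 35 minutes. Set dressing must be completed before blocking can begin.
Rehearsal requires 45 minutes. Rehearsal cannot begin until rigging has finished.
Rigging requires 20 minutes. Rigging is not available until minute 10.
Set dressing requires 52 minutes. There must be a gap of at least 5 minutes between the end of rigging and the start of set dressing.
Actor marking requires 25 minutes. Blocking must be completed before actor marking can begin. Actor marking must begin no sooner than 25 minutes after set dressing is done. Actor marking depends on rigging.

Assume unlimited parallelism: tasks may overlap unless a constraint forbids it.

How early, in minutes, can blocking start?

After its own release at minute 10, rigging can start at minute 10 and finishes at minute 30.
Set dressing cannot begin until rigging (finishes minute 30, plus 5-minute gap → minute 35). It runs from minute 35 to 35 + 52 = minute 87.
Blocking waits on set dressing (finishes minute 87), so the earliest it can start is minute 87.

87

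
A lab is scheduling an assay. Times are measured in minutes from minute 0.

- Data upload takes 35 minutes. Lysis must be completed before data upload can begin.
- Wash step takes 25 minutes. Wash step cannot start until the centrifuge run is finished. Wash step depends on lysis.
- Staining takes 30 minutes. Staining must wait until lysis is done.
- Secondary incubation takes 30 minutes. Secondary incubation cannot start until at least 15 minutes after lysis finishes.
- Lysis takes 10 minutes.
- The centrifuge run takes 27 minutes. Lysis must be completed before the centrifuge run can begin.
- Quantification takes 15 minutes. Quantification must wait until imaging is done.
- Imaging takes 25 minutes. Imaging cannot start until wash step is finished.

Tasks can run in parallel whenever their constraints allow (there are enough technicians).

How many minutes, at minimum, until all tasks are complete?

102

Nothing blocks lysis, so it runs from minute 0 to minute 10.
Data upload waits on lysis (finishes minute 10), so it starts at minute 10 and finishes at 10 + 35 = minute 45.
After lysis (finishes minute 10, plus 15-minute gap → minute 25), secondary incubation can start at minute 25 and finishes at minute 55.
Staining cannot begin until lysis (finishes minute 10). It runs from minute 10 to 10 + 30 = minute 40.
The centrifuge run waits on lysis (finishes minute 10), so it starts at minute 10 and finishes at 10 + 27 = minute 37.
Wash step has to wait for the centrifuge run (finishes minute 37); lysis (finishes minute 10). The latest of these is minute 37, so wash step runs minute 37 to 37 + 25 = minute 62.
After wash step (finishes minute 62), imaging can start at minute 62 and finishes at minute 87.
Quantification cannot begin until imaging (finishes minute 87). It runs from minute 87 to 87 + 15 = minute 102.
All tasks are finished once the last one completes. Finish times: Lysis at 10, The centrifuge run at 37, Wash step at 62, Staining at 40, Secondary incubation at 55, Imaging at 87, Quantification at 102, Data upload at 45. The latest is minute 102.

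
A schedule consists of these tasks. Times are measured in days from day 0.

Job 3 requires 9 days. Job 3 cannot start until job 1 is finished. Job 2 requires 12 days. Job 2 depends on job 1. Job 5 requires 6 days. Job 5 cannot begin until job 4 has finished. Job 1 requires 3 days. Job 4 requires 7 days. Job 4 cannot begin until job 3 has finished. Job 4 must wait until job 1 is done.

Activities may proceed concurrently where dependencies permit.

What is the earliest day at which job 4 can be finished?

Nothing blocks job 1, so it runs from day 0 to day 3.
After job 1 (finishes day 3), job 3 can start at day 3 and finishes at day 12.
Job 4 cannot start until job 3 (finishes day 12); job 1 (finishes day 3). The controlling bound is day 12, so job 4 finishes at 12 + 7 = day 19.

19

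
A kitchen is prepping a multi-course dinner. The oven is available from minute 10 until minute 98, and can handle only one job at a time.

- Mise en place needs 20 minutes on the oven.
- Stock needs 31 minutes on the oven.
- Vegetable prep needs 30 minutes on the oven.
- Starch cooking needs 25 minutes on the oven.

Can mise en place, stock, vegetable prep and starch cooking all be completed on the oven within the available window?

No

The oven window is 98 − 10 = 88 minutes.
Running back to back, the jobs need 20 + 31 + 30 + 25 = 106 minutes on the oven.
Since 106 > 88, they cannot all fit.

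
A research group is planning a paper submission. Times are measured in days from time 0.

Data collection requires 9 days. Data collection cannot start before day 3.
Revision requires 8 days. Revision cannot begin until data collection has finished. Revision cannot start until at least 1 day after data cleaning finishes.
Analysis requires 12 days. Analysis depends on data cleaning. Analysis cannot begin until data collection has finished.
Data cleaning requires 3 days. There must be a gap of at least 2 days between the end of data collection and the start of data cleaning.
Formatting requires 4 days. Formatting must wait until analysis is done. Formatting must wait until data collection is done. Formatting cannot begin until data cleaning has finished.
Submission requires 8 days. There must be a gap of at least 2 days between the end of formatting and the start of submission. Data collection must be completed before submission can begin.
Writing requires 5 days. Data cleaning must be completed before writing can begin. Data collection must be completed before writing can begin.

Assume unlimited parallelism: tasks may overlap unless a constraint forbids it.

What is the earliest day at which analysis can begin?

After its own release at day 3, data collection can start at day 3 and finishes at day 12.
Data cleaning waits on data collection (finishes day 12, plus 2-day gap → day 14), so it starts at day 14 and finishes at 14 + 3 = day 17.
Analysis waits on data cleaning (finishes day 17); data collection (finishes day 12). The latest of these is day 17, which is the earliest analysis can start.

17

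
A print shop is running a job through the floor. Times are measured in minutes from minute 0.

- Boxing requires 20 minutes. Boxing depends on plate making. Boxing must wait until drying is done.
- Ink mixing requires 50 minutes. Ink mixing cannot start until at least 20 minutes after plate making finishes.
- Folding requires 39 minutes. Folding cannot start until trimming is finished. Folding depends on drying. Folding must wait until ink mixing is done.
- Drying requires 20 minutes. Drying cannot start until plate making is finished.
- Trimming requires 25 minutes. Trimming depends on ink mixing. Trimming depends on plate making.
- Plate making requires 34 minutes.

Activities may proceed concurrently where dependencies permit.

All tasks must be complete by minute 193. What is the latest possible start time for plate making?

25

Folding must finish by minute 193; it takes 39 minutes, so it must start by 193 − 39 = minute 154.
Trimming feeds into folding (must start by minute 154); so trimming must finish by minute 154 and therefore start by minute 129.
Ink mixing feeds trimming (must start by minute 129); folding (must start by minute 154). Taking the minimum, ink mixing must finish by minute 129 and start by 129 − 50 = minute 79.
Nothing follows boxing; the deadline of minute 193 is its only limit. It must start by 193 − 20 = minute 173.
Drying has several dependents: folding (must start by minute 154); boxing (must start by minute 173). The earliest of those limits is minute 154, so drying must start by 154 − 20 = minute 134.
Plate making has several dependents: ink mixing (must start by minute 79, minus 20-minute gap → minute 59); drying (must start by minute 134); trimming (must start by minute 129); boxing (must start by minute 173). The earliest of those limits is minute 59, so plate making must start by 59 − 34 = minute 25.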